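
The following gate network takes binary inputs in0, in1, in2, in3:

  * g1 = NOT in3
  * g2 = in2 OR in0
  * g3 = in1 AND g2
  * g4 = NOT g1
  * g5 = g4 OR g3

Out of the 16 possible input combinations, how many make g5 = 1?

11

g5 = g4 OR g3 must be 1, so at least one of g4, g3 is 1.
Enumerating the 16 input combinations, 11 give g5 = 1 and 5 give g5 = 0.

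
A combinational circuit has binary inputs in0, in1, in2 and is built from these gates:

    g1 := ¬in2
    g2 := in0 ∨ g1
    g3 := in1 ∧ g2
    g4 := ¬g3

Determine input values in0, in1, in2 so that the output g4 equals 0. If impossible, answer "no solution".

g4 = ¬g3 must be 0, so g3 = 1.
g3 = in1 ∧ g2 must be 1, so both in1 = 1 and g2 = 1.
g2 = in0 ∨ g1 must be 1, so at least one of in0, g1 is 1.
Check with in0=1, in1=1, in2=0:
g1 = ¬in2 = ¬0 = 1
g2 = in0 ∨ g1 = 1 ∨ 1 = 1
g3 = in1 ∧ g2 = 1 ∧ 1 = 1
g4 = ¬g3 = ¬1 = 0
So g4 = 0 as required.

in0=1, in1=1, in2=0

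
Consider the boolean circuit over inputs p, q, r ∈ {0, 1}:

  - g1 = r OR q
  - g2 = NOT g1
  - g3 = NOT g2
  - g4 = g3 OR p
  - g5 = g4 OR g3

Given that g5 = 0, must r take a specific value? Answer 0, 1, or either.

0

g5 = g4 OR g3 must be 0, so both g4 = 0 and g3 = 0.
g4 = g3 OR p must be 0, so both g3 = 0 and p = 0.
Every assignment with g5 = 0 has r = 0; there are 1 such assignment(s).
  p=0, q=0, r=0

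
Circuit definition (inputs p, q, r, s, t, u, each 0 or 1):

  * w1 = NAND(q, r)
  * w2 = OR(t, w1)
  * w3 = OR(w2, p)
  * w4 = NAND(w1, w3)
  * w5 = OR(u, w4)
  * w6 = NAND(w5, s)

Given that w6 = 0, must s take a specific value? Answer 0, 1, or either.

w6 = NAND(w5, s) must be 0, so both w5 = 1 and s = 1.
Every assignment with w6 = 0 has s = 1; there are 20 such assignment(s).

1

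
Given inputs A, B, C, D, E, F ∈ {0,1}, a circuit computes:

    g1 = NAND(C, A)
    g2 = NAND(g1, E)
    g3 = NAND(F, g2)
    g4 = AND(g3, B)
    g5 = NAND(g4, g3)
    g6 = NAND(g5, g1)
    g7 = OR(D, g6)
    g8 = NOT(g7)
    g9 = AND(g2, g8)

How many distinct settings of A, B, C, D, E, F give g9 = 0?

g9 = AND(g2, g8) must be 0, so at least one of g2, g8 is 0.
Enumerating the 64 input combinations, 55 give g9 = 0 and 9 give g9 = 1.

55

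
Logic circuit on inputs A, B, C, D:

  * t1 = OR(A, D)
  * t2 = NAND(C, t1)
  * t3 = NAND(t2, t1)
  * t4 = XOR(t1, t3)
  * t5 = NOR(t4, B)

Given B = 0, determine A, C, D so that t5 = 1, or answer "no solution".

t5 = NOR(t4, B) must be 1, so both t4 = 0 and B = 0.
Check with B = 0 and A=1, C=1, D=1:
t1 = OR(A, D) = OR(1, 1) = 1
t2 = NAND(C, t1) = NAND(1, 1) = 0
t3 = NAND(t2, t1) = NAND(0, 1) = 1
t4 = XOR(t1, t3) = XOR(1, 1) = 0
t5 = NOR(t4, B) = NOR(0, 0) = 1
So t5 = 1.

A=1, C=1, D=1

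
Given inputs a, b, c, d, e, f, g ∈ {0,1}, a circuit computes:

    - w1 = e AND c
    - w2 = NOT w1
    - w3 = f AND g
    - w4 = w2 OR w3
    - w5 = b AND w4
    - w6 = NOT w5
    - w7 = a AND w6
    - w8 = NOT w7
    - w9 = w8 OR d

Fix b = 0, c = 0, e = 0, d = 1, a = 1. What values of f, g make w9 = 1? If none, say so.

f=1, g=0

Check with b = 0, c = 0, e = 0, d = 1, a = 1 and f=1, g=0:
w1 = e AND c = 0 AND 0 = 0
w2 = NOT w1 = NOT 0 = 1
w3 = f AND g = 1 AND 0 = 0
w4 = w2 OR w3 = 1 OR 0 = 1
w5 = b AND w4 = 0 AND 1 = 0
w6 = NOT w5 = NOT 0 = 1
w7 = a AND w6 = 1 AND 1 = 1
w8 = NOT w7 = NOT 1 = 0
w9 = w8 OR d = 0 OR 1 = 1
So w9 = 1.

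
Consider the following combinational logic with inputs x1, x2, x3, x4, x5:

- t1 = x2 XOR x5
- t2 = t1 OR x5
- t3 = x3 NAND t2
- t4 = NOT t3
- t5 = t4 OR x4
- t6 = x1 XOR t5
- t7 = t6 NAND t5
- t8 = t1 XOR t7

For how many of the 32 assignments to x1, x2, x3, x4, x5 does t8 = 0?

t8 = t1 XOR t7 must be 0, so t1 and t7 are equal.
Enumerating the 32 input combinations, 15 give t8 = 0 and 17 give t8 = 1.

15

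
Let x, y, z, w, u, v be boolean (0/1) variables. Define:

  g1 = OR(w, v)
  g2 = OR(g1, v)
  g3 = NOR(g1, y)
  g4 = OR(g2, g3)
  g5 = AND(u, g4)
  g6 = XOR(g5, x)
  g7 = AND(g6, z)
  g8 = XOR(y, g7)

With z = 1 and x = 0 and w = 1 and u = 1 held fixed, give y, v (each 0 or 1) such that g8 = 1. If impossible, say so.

Check with z = 1 and x = 0 and w = 1 and u = 1 and y=0, v=0:
g1 = OR(w, v) = OR(1, 0) = 1
g2 = OR(g1, v) = OR(1, 0) = 1
g3 = NOR(g1, y) = NOR(1, 0) = 0
g4 = OR(g2, g3) = OR(1, 0) = 1
g5 = AND(u, g4) = AND(1, 1) = 1
g6 = XOR(g5, x) = XOR(1, 0) = 1
g7 = AND(g6, z) = AND(1, 1) = 1
g8 = XOR(y, g7) = XOR(0, 1) = 1
So g8 = 1.

y=0, v=0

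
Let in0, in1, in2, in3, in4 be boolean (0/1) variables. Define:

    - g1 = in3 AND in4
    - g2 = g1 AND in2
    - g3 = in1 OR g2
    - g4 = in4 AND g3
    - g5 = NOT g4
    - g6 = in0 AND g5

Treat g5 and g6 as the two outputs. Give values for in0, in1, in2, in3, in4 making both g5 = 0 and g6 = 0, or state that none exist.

Check with in0=0, in1=1, in2=1, in3=0, in4=1:
g1 = in3 AND in4 = 0 AND 1 = 0
g2 = g1 AND in2 = 0 AND 1 = 0
g3 = in1 OR g2 = 1 OR 0 = 1
g4 = in4 AND g3 = 1 AND 1 = 1
g5 = NOT g4 = NOT 1 = 0
g6 = in0 AND g5 = 0 AND 0 = 0
So g5 = 0 and g6 = 0.

in0=0, in1=1, in2=1, in3=0, in4=1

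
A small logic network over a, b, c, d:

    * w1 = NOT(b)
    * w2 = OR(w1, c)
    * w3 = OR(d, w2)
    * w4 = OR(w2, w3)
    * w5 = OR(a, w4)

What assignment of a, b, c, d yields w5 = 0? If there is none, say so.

a=0 b=1 c=0 d=0

w5 = OR(a, w4) must be 0, so both a = 0 and w4 = 0.
w4 = OR(w2, w3) must be 0, so both w2 = 0 and w3 = 0.
w2 = OR(w1, c) must be 0, so both w1 = 0 and c = 0.
Check with a=0 b=1 c=0 d=0:
w1 = NOT(b) = NOT 1 = 0
w2 = OR(w1, c) = OR(0, 0) = 0
w3 = OR(d, w2) = OR(0, 0) = 0
w4 = OR(w2, w3) = OR(0, 0) = 0
w5 = OR(a, w4) = OR(0, 0) = 0
So w5 = 0 as required.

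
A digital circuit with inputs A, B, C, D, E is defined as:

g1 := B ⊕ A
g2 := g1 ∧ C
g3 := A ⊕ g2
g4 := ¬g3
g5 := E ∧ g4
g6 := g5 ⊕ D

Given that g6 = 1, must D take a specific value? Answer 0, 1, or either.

either

Both values of D occur among assignments with g6 = 1:
  D=0: A=0, B=0, C=0, D=0, E=1
  D=1: A=0, B=0, C=0, D=1, E=0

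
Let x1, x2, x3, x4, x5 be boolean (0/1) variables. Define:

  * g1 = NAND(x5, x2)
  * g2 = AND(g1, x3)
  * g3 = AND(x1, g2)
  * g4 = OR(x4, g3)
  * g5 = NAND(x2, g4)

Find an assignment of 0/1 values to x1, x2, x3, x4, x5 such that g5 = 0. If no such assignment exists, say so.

x1=0, x2=1, x3=1, x4=1, x5=1

g5 = NAND(x2, g4) must be 0, so both x2 = 1 and g4 = 1.
g4 = OR(x4, g3) must be 1, so at least one of x4, g3 is 1.
Check with x1=0, x2=1, x3=1, x4=1, x5=1:
g1 = NAND(x5, x2) = NAND(1, 1) = 0
g2 = AND(g1, x3) = AND(0, 1) = 0
g3 = AND(x1, g2) = AND(0, 0) = 0
g4 = OR(x4, g3) = OR(1, 0) = 1
g5 = NAND(x2, g4) = NAND(1, 1) = 0
So g5 = 0 as required.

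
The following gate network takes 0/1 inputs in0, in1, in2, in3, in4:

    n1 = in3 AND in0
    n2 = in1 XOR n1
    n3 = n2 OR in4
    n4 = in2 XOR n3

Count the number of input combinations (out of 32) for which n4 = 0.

16

n4 = in2 XOR n3 must be 0, so in2 and n3 are equal.
Enumerating the 32 input combinations, 16 give n4 = 0 and 16 give n4 = 1.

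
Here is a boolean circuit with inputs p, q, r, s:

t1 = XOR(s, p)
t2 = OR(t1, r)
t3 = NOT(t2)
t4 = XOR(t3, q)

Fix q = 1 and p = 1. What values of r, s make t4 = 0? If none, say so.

t4 = XOR(t3, q) must be 0, so t3 and q are equal.
Check with q = 1 and p = 1 and r=0, s=1:
t1 = XOR(s, p) = XOR(1, 1) = 0
t2 = OR(t1, r) = OR(0, 0) = 0
t3 = NOT(t2) = NOT 0 = 1
t4 = XOR(t3, q) = XOR(1, 1) = 0
So t4 = 0.

r=0, s=1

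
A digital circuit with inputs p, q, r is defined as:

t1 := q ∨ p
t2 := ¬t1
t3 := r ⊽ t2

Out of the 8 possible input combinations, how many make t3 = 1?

3

t3 = r ⊽ t2 must be 1, so both r = 0 and t2 = 0.
t2 = ¬t1 must be 0, so t1 = 1.
t1 = q ∨ p must be 1, so at least one of q, p is 1.
Satisfying assignments:
  p=0, q=1, r=0
  p=1, q=0, r=0
  p=1, q=1, r=0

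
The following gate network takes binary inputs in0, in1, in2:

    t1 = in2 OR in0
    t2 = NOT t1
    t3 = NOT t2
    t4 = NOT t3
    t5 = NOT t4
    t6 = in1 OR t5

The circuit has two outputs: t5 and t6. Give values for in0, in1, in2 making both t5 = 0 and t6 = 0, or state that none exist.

in0=0, in1=0, in2=0

Check with in0=0, in1=0, in2=0:
t1 = in2 OR in0 = 0 OR 0 = 0
t2 = NOT t1 = NOT 0 = 1
t3 = NOT t2 = NOT 1 = 0
t4 = NOT t3 = NOT 0 = 1
t5 = NOT t4 = NOT 1 = 0
t6 = in1 OR t5 = 0 OR 0 = 0
So t5 = 0 and t6 = 0.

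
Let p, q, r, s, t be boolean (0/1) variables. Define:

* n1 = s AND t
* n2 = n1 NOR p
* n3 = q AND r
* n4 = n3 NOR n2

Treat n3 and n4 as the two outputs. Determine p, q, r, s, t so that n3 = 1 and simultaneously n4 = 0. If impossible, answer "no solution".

p=1, q=1, r=1, s=0, t=0

Check with p=1, q=1, r=1, s=0, t=0:
n1 = s AND t = 0 AND 0 = 0
n2 = n1 NOR p = 0 NOR 1 = 0
n3 = q AND r = 1 AND 1 = 1
n4 = n3 NOR n2 = 1 NOR 0 = 0
So n3 = 1 and n4 = 0.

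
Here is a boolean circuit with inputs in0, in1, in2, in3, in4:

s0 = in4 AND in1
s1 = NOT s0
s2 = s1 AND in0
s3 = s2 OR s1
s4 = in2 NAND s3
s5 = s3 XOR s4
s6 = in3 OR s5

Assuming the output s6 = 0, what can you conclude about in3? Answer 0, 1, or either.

s6 = in3 OR s5 must be 0, so both in3 = 0 and s5 = 0.
Every assignment with s6 = 0 has in3 = 0; there are 6 such assignment(s).

0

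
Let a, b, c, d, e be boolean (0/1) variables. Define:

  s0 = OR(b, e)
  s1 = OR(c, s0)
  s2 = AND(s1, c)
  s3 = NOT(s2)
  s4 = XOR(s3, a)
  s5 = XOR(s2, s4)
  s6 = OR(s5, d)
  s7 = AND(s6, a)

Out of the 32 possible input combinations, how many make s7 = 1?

s7 = AND(s6, a) must be 1, so both s6 = 1 and a = 1.
s6 = OR(s5, d) must be 1, so at least one of s5, d is 1.
Enumerating the 32 input combinations, 8 give s7 = 1 and 24 give s7 = 0.

8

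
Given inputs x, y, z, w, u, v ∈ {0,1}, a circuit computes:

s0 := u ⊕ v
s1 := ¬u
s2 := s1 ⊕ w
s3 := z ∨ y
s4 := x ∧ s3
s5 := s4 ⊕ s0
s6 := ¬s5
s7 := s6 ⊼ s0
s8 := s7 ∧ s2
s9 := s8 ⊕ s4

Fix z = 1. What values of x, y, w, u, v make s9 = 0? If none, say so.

x=0, y=0, w=0, u=1, v=1

s9 = s8 ⊕ s4 must be 0, so s8 and s4 are equal.
Check with z = 1 and x=0, y=0, w=0, u=1, v=1:
s0 = u ⊕ v = 1 ⊕ 1 = 0
s1 = ¬u = ¬1 = 0
s2 = s1 ⊕ w = 0 ⊕ 0 = 0
s3 = z ∨ y = 1 ∨ 0 = 1
s4 = x ∧ s3 = 0 ∧ 1 = 0
s5 = s4 ⊕ s0 = 0 ⊕ 0 = 0
s6 = ¬s5 = ¬0 = 1
s7 = s6 ⊼ s0 = 1 ⊼ 0 = 1
s8 = s7 ∧ s2 = 1 ∧ 0 = 0
s9 = s8 ⊕ s4 = 0 ⊕ 0 = 0
So s9 = 0.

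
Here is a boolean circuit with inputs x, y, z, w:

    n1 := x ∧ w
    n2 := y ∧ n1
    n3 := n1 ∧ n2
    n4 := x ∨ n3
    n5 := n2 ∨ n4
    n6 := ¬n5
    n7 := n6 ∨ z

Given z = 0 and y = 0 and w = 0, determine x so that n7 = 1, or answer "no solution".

x=0

n7 = n6 ∨ z must be 1, so at least one of n6, z is 1.
Check with z = 0 and y = 0 and w = 0 and x=0:
n1 = x ∧ w = 0 ∧ 0 = 0
n2 = y ∧ n1 = 0 ∧ 0 = 0
n3 = n1 ∧ n2 = 0 ∧ 0 = 0
n4 = x ∨ n3 = 0 ∨ 0 = 0
n5 = n2 ∨ n4 = 0 ∨ 0 = 0
n6 = ¬n5 = ¬0 = 1
n7 = n6 ∨ z = 1 ∨ 0 = 1
So n7 = 1.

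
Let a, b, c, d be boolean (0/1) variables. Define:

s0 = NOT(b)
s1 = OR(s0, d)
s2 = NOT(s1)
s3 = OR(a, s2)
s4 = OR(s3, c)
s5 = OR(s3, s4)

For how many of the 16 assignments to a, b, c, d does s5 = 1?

13

s5 = OR(s3, s4) must be 1, so at least one of s3, s4 is 1.
Enumerating the 16 input combinations, 13 give s5 = 1 and 3 give s5 = 0.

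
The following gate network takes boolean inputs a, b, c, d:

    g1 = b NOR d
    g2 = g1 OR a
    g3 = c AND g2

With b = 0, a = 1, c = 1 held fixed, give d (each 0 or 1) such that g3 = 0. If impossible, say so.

With b = 0, a = 1, c = 1 fixed, none of the 2 settings of d give g3 = 0.
For example, with d=1:
g1 = b NOR d = 0 NOR 1 = 0
g2 = g1 OR a = 0 OR 1 = 1
g3 = c AND g2 = 1 AND 1 = 1
giving g3 = 1 ≠ 0.

no solution exists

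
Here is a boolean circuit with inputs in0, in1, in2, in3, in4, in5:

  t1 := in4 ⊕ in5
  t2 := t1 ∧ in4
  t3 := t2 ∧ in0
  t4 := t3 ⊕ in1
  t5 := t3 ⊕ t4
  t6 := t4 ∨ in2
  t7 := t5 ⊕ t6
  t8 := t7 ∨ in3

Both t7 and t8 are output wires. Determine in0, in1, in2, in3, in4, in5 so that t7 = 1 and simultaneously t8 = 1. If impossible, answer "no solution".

Check with in0=1, in1=0, in2=1, in3=1, in4=1, in5=0:
t1 = in4 ⊕ in5 = 1 ⊕ 0 = 1
t2 = t1 ∧ in4 = 1 ∧ 1 = 1
t3 = t2 ∧ in0 = 1 ∧ 1 = 1
t4 = t3 ⊕ in1 = 1 ⊕ 0 = 1
t5 = t3 ⊕ t4 = 1 ⊕ 1 = 0
t6 = t4 ∨ in2 = 1 ∨ 1 = 1
t7 = t5 ⊕ t6 = 0 ⊕ 1 = 1
t8 = t7 ∨ in3 = 1 ∨ 1 = 1
So t7 = 1 and t8 = 1.

in0=1, in1=0, in2=1, in3=1, in4=1, in5=0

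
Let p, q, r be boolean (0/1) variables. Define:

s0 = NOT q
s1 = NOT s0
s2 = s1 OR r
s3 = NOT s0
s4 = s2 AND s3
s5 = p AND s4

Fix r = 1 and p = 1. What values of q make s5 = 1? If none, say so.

q=1

s5 = p AND s4 must be 1, so both p = 1 and s4 = 1.
s4 = s2 AND s3 must be 1, so both s2 = 1 and s3 = 1.
Check with r = 1 and p = 1 and q=1:
s0 = NOT q = NOT 1 = 0
s1 = NOT s0 = NOT 0 = 1
s2 = s1 OR r = 1 OR 1 = 1
s3 = NOT s0 = NOT 0 = 1
s4 = s2 AND s3 = 1 AND 1 = 1
s5 = p AND s4 = 1 AND 1 = 1
So s5 = 1.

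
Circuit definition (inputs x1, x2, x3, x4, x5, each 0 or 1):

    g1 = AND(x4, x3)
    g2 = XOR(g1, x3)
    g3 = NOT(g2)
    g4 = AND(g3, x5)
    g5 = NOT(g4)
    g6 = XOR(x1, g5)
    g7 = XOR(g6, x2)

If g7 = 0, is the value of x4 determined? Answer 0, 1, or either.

Both values of x4 occur among assignments with g7 = 0:
  x4=0: x1=0, x2=0, x3=0, x4=0, x5=1
  x4=1: x1=0, x2=0, x3=0, x4=1, x5=1

either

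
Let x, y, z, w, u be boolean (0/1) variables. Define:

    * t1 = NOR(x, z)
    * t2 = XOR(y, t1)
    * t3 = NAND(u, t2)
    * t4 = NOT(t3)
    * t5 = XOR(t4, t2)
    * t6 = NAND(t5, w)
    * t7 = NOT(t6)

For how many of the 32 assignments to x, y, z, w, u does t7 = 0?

t7 = NOT(t6) must be 0, so t6 = 1.
t6 = NAND(t5, w) must be 1, so at least one of t5, w is 0.
Enumerating the 32 input combinations, 28 give t7 = 0 and 4 give t7 = 1.

28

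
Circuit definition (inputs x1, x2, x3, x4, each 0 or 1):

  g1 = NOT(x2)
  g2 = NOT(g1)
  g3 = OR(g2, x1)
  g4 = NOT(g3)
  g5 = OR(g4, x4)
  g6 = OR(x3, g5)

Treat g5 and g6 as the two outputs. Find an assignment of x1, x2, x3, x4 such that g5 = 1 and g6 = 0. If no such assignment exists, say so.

no solution exists

Across all 16 input combinations, none give both g5 = 1 and g6 = 0.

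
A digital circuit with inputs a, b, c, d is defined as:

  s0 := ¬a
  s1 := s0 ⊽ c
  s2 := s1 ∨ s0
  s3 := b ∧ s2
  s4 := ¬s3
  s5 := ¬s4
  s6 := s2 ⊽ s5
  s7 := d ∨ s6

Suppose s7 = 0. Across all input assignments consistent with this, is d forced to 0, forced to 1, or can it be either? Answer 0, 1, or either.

0

s7 = d ∨ s6 must be 0, so both d = 0 and s6 = 0.
s6 = s2 ⊽ s5 must be 0, so at least one of s2, s5 is 1.
Every assignment with s7 = 0 has d = 0; there are 6 such assignment(s).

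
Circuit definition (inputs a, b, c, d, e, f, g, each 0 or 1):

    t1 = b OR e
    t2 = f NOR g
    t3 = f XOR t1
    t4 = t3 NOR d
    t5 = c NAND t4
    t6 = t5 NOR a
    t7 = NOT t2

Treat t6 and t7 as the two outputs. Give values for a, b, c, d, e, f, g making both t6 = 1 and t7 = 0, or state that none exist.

Check with a=0, b=0, c=1, d=0, e=0, f=0, g=0:
t1 = b OR e = 0 OR 0 = 0
t2 = f NOR g = 0 NOR 0 = 1
t3 = f XOR t1 = 0 XOR 0 = 0
t4 = t3 NOR d = 0 NOR 0 = 1
t5 = c NAND t4 = 1 NAND 1 = 0
t6 = t5 NOR a = 0 NOR 0 = 1
t7 = NOT t2 = NOT 1 = 0
So t6 = 1 and t7 = 0.

a=0, b=0, c=1, d=0, e=0, f=0, g=0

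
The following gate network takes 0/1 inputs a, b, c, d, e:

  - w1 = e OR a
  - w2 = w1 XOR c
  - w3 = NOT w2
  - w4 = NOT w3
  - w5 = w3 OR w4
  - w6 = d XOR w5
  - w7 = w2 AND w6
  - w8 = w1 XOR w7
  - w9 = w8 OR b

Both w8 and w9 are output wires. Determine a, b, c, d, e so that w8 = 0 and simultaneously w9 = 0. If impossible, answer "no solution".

a=0 b=0 c=0 d=1 e=0

Check with a=0 b=0 c=0 d=1 e=0:
w1 = e OR a = 0 OR 0 = 0
w2 = w1 XOR c = 0 XOR 0 = 0
w3 = NOT w2 = NOT 0 = 1
w4 = NOT w3 = NOT 1 = 0
w5 = w3 OR w4 = 1 OR 0 = 1
w6 = d XOR w5 = 1 XOR 1 = 0
w7 = w2 AND w6 = 0 AND 0 = 0
w8 = w1 XOR w7 = 0 XOR 0 = 0
w9 = w8 OR b = 0 OR 0 = 0
So w8 = 0 and w9 = 0.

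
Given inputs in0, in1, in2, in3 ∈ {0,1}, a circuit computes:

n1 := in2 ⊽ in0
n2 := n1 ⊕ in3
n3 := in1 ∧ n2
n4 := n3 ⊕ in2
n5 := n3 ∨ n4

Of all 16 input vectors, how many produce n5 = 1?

10

n5 = n3 ∨ n4 must be 1, so at least one of n3, n4 is 1.
Enumerating the 16 input combinations, 10 give n5 = 1 and 6 give n5 = 0.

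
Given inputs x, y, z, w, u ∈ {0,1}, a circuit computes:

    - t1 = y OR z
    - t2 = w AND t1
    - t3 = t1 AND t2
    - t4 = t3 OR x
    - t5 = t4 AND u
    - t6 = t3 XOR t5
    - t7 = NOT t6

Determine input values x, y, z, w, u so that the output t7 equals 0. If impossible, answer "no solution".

Check with x=1, y=1, z=1, w=0, u=1:
t1 = y OR z = 1 OR 1 = 1
t2 = w AND t1 = 0 AND 1 = 0
t3 = t1 AND t2 = 1 AND 0 = 0
t4 = t3 OR x = 0 OR 1 = 1
t5 = t4 AND u = 1 AND 1 = 1
t6 = t3 XOR t5 = 0 XOR 1 = 1
t7 = NOT t6 = NOT 1 = 0
So t7 = 0 as required.

x=1, y=1, z=1, w=0, u=1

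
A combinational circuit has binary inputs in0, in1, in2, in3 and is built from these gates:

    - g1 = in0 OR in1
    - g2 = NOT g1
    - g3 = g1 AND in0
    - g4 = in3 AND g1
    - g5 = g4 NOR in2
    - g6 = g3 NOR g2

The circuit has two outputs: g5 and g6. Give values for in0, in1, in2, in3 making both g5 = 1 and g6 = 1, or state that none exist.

Check with in0=0, in1=1, in2=0, in3=0:
g1 = in0 OR in1 = 0 OR 1 = 1
g2 = NOT g1 = NOT 1 = 0
g3 = g1 AND in0 = 1 AND 0 = 0
g4 = in3 AND g1 = 0 AND 1 = 0
g5 = g4 NOR in2 = 0 NOR 0 = 1
g6 = g3 NOR g2 = 0 NOR 0 = 1
So g5 = 1 and g6 = 1.

in0=0, in1=1, in2=0, in3=0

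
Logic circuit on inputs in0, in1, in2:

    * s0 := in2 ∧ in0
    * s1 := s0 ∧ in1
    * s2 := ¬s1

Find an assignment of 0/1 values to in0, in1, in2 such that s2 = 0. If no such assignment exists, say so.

s2 = ¬s1 must be 0, so s1 = 1.
Check with in0=1, in1=1, in2=1:
s0 = in2 ∧ in0 = 1 ∧ 1 = 1
s1 = s0 ∧ in1 = 1 ∧ 1 = 1
s2 = ¬s1 = ¬1 = 0
So s2 = 0 as required.

in0=1, in1=1, in2=1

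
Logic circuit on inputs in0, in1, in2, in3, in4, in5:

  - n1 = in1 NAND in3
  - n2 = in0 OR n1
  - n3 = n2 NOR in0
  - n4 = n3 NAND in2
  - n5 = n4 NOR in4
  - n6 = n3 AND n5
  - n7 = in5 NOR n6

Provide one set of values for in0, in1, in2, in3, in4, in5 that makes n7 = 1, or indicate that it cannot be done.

in0=0 in1=1 in2=1 in3=0 in4=0 in5=0

n7 = in5 NOR n6 must be 1, so both in5 = 0 and n6 = 0.
n6 = n3 AND n5 must be 0, so at least one of n3, n5 is 0.
Check with in0=0 in1=1 in2=1 in3=0 in4=0 in5=0:
n1 = in1 NAND in3 = 1 NAND 0 = 1
n2 = in0 OR n1 = 0 OR 1 = 1
n3 = n2 NOR in0 = 1 NOR 0 = 0
n4 = n3 NAND in2 = 0 NAND 1 = 1
n5 = n4 NOR in4 = 1 NOR 0 = 0
n6 = n3 AND n5 = 0 AND 0 = 0
n7 = in5 NOR n6 = 0 NOR 0 = 1
So n7 = 1 as required.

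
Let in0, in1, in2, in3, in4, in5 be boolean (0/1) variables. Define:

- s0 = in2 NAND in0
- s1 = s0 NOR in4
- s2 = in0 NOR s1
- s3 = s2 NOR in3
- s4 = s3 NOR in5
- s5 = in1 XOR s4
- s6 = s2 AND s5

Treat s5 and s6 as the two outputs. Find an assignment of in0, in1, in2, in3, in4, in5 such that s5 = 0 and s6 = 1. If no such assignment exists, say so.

Across all 64 input combinations, none give both s5 = 0 and s6 = 1.

no solution exists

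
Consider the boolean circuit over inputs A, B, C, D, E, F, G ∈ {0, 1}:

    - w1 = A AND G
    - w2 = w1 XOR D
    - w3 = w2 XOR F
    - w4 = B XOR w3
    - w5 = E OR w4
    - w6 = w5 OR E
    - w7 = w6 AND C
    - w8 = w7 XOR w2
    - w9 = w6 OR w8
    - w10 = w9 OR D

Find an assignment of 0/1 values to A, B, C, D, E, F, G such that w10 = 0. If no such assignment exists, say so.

w10 = w9 OR D must be 0, so both w9 = 0 and D = 0.
w9 = w6 OR w8 must be 0, so both w6 = 0 and w8 = 0.
w6 = w5 OR E must be 0, so both w5 = 0 and E = 0.
Check with A=0, B=0, C=1, D=0, E=0, F=0, G=0:
w1 = A AND G = 0 AND 0 = 0
w2 = w1 XOR D = 0 XOR 0 = 0
w3 = w2 XOR F = 0 XOR 0 = 0
w4 = B XOR w3 = 0 XOR 0 = 0
w5 = E OR w4 = 0 OR 0 = 0
w6 = w5 OR E = 0 OR 0 = 0
w7 = w6 AND C = 0 AND 1 = 0
w8 = w7 XOR w2 = 0 XOR 0 = 0
w9 = w6 OR w8 = 0 OR 0 = 0
w10 = w9 OR D = 0 OR 0 = 0
So w10 = 0 as required.

A=0, B=0, C=1, D=0, E=0, F=0, G=0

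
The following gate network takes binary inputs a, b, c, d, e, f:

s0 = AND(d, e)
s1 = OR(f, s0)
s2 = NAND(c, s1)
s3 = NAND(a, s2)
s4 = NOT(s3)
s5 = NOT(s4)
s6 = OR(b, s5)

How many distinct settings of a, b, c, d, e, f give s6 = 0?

s6 = OR(b, s5) must be 0, so both b = 0 and s5 = 0.
Enumerating the 64 input combinations, 11 give s6 = 0 and 53 give s6 = 1.

11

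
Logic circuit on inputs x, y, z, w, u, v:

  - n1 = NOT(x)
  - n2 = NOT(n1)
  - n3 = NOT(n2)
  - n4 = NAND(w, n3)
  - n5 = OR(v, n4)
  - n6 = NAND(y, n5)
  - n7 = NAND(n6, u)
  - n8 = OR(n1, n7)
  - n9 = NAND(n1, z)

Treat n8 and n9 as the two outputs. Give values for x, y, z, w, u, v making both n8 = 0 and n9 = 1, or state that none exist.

Check with x=1, y=0, z=1, w=1, u=1, v=1:
n1 = NOT(x) = NOT 1 = 0
n2 = NOT(n1) = NOT 0 = 1
n3 = NOT(n2) = NOT 1 = 0
n4 = NAND(w, n3) = NAND(1, 0) = 1
n5 = OR(v, n4) = OR(1, 1) = 1
n6 = NAND(y, n5) = NAND(0, 1) = 1
n7 = NAND(n6, u) = NAND(1, 1) = 0
n8 = OR(n1, n7) = OR(0, 0) = 0
n9 = NAND(n1, z) = NAND(0, 1) = 1
So n8 = 0 and n9 = 1.

x=1, y=0, z=1, w=1, u=1, v=1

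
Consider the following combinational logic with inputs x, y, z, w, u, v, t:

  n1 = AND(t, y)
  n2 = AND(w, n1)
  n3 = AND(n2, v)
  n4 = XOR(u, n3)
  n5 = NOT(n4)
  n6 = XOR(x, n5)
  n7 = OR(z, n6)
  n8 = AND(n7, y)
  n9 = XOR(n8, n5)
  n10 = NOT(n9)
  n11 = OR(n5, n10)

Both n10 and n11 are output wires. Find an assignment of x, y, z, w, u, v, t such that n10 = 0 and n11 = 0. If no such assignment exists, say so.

x=0, y=1, z=1, w=0, u=1, v=1, t=0

Check with x=0, y=1, z=1, w=0, u=1, v=1, t=0:
n1 = AND(t, y) = AND(0, 1) = 0
n2 = AND(w, n1) = AND(0, 0) = 0
n3 = AND(n2, v) = AND(0, 1) = 0
n4 = XOR(u, n3) = XOR(1, 0) = 1
n5 = NOT(n4) = NOT 1 = 0
n6 = XOR(x, n5) = XOR(0, 0) = 0
n7 = OR(z, n6) = OR(1, 0) = 1
n8 = AND(n7, y) = AND(1, 1) = 1
n9 = XOR(n8, n5) = XOR(1, 0) = 1
n10 = NOT(n9) = NOT 1 = 0
n11 = OR(n5, n10) = OR(0, 0) = 0
So n10 = 0 and n11 = 0.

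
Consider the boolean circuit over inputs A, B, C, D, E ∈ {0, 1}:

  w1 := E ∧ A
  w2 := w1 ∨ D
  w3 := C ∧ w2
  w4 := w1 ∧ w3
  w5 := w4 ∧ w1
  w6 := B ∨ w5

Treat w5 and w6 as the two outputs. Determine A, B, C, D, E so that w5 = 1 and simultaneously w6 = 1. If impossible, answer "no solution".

Check with A=1 B=1 C=1 D=1 E=1:
w1 = E ∧ A = 1 ∧ 1 = 1
w2 = w1 ∨ D = 1 ∨ 1 = 1
w3 = C ∧ w2 = 1 ∧ 1 = 1
w4 = w1 ∧ w3 = 1 ∧ 1 = 1
w5 = w4 ∧ w1 = 1 ∧ 1 = 1
w6 = B ∨ w5 = 1 ∨ 1 = 1
So w5 = 1 and w6 = 1.

A=1 B=1 C=1 D=1 E=1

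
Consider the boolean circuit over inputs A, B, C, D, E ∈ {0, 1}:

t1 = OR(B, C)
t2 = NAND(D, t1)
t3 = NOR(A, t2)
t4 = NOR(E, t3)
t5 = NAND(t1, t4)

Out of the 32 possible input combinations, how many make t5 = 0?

t5 = NAND(t1, t4) must be 0, so both t1 = 1 and t4 = 1.
Enumerating the 32 input combinations, 9 give t5 = 0 and 23 give t5 = 1.

9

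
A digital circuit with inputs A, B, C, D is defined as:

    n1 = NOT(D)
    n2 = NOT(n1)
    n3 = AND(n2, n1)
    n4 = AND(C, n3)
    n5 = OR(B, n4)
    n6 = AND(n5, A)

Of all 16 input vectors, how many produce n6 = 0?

n6 = AND(n5, A) must be 0, so at least one of n5, A is 0.
Enumerating the 16 input combinations, 12 give n6 = 0 and 4 give n6 = 1.

12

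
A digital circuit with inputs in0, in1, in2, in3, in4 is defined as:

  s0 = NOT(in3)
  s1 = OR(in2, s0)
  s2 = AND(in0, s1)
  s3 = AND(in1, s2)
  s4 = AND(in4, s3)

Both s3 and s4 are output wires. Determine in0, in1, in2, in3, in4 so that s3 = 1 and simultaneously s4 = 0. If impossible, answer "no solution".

Check with in0=1, in1=1, in2=1, in3=0, in4=0:
s0 = NOT(in3) = NOT 0 = 1
s1 = OR(in2, s0) = OR(1, 1) = 1
s2 = AND(in0, s1) = AND(1, 1) = 1
s3 = AND(in1, s2) = AND(1, 1) = 1
s4 = AND(in4, s3) = AND(0, 1) = 0
So s3 = 1 and s4 = 0.

in0=1, in1=1, in2=1, in3=0, in4=0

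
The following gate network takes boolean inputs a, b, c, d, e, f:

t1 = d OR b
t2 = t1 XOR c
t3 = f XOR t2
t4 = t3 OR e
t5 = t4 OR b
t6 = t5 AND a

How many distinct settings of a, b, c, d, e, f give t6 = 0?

t6 = t5 AND a must be 0, so at least one of t5, a is 0.
Enumerating the 64 input combinations, 36 give t6 = 0 and 28 give t6 = 1.

36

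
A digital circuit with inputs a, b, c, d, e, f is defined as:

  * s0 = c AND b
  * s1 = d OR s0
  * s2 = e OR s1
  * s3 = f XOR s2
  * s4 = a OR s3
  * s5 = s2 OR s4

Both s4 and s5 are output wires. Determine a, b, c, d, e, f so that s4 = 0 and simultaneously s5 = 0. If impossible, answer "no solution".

Check with a=0, b=0, c=0, d=0, e=0, f=0:
s0 = c AND b = 0 AND 0 = 0
s1 = d OR s0 = 0 OR 0 = 0
s2 = e OR s1 = 0 OR 0 = 0
s3 = f XOR s2 = 0 XOR 0 = 0
s4 = a OR s3 = 0 OR 0 = 0
s5 = s2 OR s4 = 0 OR 0 = 0
So s4 = 0 and s5 = 0.

a=0, b=0, c=0, d=0, e=0, f=0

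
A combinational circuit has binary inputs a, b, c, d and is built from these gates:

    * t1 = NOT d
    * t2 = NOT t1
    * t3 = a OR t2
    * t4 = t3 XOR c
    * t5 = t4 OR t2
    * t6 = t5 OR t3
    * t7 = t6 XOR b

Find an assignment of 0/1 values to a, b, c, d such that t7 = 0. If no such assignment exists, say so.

t7 = t6 XOR b must be 0, so t6 and b are equal.
Check with a=1, b=1, c=0, d=0:
t1 = NOT d = NOT 0 = 1
t2 = NOT t1 = NOT 1 = 0
t3 = a OR t2 = 1 OR 0 = 1
t4 = t3 XOR c = 1 XOR 0 = 1
t5 = t4 OR t2 = 1 OR 0 = 1
t6 = t5 OR t3 = 1 OR 1 = 1
t7 = t6 XOR b = 1 XOR 1 = 0
So t7 = 0 as required.

a=1, b=1, c=0, d=0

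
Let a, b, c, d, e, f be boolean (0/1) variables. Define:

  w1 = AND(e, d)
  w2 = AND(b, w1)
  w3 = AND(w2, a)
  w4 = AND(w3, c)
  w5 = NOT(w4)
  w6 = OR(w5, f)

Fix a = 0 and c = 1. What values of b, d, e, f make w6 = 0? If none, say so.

With a = 0 and c = 1 fixed, none of the 16 settings of b, d, e, f give w6 = 0.
For example, with b=0, d=0, e=1, f=1:
w1 = AND(e, d) = AND(1, 0) = 0
w2 = AND(b, w1) = AND(0, 0) = 0
w3 = AND(w2, a) = AND(0, 0) = 0
w4 = AND(w3, c) = AND(0, 1) = 0
w5 = NOT(w4) = NOT 0 = 1
w6 = OR(w5, f) = OR(1, 1) = 1
giving w6 = 1 ≠ 0.

no solution exists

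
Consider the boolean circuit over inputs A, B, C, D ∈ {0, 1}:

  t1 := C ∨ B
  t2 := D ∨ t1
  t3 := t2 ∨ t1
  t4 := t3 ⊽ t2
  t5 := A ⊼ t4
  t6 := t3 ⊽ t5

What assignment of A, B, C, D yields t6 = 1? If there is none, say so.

A=1 B=0 C=0 D=0

t6 = t3 ⊽ t5 must be 1, so both t3 = 0 and t5 = 0.
t3 = t2 ∨ t1 must be 0, so both t2 = 0 and t1 = 0.
t5 = A ⊼ t4 must be 0, so both A = 1 and t4 = 1.
Check with A=1 B=0 C=0 D=0:
t1 = C ∨ B = 0 ∨ 0 = 0
t2 = D ∨ t1 = 0 ∨ 0 = 0
t3 = t2 ∨ t1 = 0 ∨ 0 = 0
t4 = t3 ⊽ t2 = 0 ⊽ 0 = 1
t5 = A ⊼ t4 = 1 ⊼ 1 = 0
t6 = t3 ⊽ t5 = 0 ⊽ 0 = 1
So t6 = 1 as required.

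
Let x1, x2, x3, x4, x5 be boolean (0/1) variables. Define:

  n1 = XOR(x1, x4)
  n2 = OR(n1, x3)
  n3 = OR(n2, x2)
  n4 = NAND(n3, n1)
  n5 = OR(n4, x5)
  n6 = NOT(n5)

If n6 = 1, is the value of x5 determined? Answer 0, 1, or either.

n6 = NOT(n5) must be 1, so n5 = 0.
n5 = OR(n4, x5) must be 0, so both n4 = 0 and x5 = 0.
Every assignment with n6 = 1 has x5 = 0; there are 8 such assignment(s).

0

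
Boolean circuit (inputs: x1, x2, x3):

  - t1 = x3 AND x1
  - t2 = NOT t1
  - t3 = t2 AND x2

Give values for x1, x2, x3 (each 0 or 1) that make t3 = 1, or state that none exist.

t3 = t2 AND x2 must be 1, so both t2 = 1 and x2 = 1.
t2 = NOT t1 must be 1, so t1 = 0.
t1 = x3 AND x1 must be 0, so at least one of x3, x1 is 0.
Check with x1=0 x2=1 x3=0:
t1 = x3 AND x1 = 0 AND 0 = 0
t2 = NOT t1 = NOT 0 = 1
t3 = t2 AND x2 = 1 AND 1 = 1
So t3 = 1 as required.

x1=0 x2=1 x3=0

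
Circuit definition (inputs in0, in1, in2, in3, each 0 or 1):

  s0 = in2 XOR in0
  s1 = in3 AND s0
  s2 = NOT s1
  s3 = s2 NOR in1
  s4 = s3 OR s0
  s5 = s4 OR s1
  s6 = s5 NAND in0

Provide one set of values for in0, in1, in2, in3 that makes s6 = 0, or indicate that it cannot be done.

s6 = s5 NAND in0 must be 0, so both s5 = 1 and in0 = 1.
s5 = s4 OR s1 must be 1, so at least one of s4, s1 is 1.
Check with in0=1, in1=0, in2=0, in3=0:
s0 = in2 XOR in0 = 0 XOR 1 = 1
s1 = in3 AND s0 = 0 AND 1 = 0
s2 = NOT s1 = NOT 0 = 1
s3 = s2 NOR in1 = 1 NOR 0 = 0
s4 = s3 OR s0 = 0 OR 1 = 1
s5 = s4 OR s1 = 1 OR 0 = 1
s6 = s5 NAND in0 = 1 NAND 1 = 0
So s6 = 0 as required.

in0=1, in1=0, in2=0, in3=0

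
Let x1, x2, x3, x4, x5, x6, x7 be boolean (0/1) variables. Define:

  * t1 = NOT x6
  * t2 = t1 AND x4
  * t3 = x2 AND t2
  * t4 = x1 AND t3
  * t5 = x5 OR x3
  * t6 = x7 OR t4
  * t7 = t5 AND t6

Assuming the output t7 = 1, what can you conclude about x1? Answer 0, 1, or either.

Both values of x1 occur among assignments with t7 = 1:
  x1=0: x1=0, x2=0, x3=0, x4=0, x5=1, x6=0, x7=1
  x1=1: x1=1, x2=0, x3=0, x4=0, x5=1, x6=0, x7=1

either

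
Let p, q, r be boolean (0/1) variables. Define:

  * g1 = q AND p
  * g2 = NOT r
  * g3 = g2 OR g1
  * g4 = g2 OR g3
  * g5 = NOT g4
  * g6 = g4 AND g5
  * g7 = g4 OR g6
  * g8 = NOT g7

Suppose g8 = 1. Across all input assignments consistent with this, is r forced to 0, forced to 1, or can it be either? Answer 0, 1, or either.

1

g8 = NOT g7 must be 1, so g7 = 0.
g7 = g4 OR g6 must be 0, so both g4 = 0 and g6 = 0.
Every assignment with g8 = 1 has r = 1; there are 3 such assignment(s).
  p=0, q=0, r=1
  p=0, q=1, r=1
  p=1, q=0, r=1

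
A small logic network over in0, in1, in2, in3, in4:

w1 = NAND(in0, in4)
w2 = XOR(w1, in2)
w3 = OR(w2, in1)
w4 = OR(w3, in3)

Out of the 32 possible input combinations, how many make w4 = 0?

4

w4 = OR(w3, in3) must be 0, so both w3 = 0 and in3 = 0.
w3 = OR(w2, in1) must be 0, so both w2 = 0 and in1 = 0.
w2 = XOR(w1, in2) must be 0, so w1 and in2 are equal.
Satisfying assignments:
  in0=0, in1=0, in2=1, in3=0, in4=0
  in0=0, in1=0, in2=1, in3=0, in4=1
  in0=1, in1=0, in2=0, in3=0, in4=1
  in0=1, in1=0, in2=1, in3=0, in4=0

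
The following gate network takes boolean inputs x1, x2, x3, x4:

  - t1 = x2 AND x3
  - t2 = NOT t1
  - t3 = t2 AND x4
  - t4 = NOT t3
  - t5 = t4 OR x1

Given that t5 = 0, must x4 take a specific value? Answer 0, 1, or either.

1

t5 = t4 OR x1 must be 0, so both t4 = 0 and x1 = 0.
t4 = NOT t3 must be 0, so t3 = 1.
t3 = t2 AND x4 must be 1, so both t2 = 1 and x4 = 1.
Every assignment with t5 = 0 has x4 = 1; there are 3 such assignment(s).
  x1=0, x2=0, x3=0, x4=1
  x1=0, x2=0, x3=1, x4=1
  x1=0, x2=1, x3=0, x4=1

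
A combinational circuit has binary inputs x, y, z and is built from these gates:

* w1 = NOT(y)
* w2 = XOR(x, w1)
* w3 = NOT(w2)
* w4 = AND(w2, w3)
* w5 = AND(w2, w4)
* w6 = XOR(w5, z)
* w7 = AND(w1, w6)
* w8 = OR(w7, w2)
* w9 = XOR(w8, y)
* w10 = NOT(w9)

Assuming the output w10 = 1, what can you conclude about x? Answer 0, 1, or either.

w10 = NOT(w9) must be 1, so w9 = 0.
w9 = XOR(w8, y) must be 0, so w8 and y are equal.
Every assignment with w10 = 1 has x = 1; there are 3 such assignment(s).
  x=1, y=0, z=0
  x=1, y=1, z=0
  x=1, y=1, z=1

1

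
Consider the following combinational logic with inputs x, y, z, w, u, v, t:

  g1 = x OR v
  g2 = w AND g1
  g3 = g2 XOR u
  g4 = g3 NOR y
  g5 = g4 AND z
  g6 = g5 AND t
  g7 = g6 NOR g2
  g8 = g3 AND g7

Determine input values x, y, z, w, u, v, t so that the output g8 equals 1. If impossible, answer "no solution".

x=1 y=1 z=1 w=0 u=1 v=0 t=0

g8 = g3 AND g7 must be 1, so both g3 = 1 and g7 = 1.
g3 = g2 XOR u must be 1, so g2 and u differ.
Check with x=1 y=1 z=1 w=0 u=1 v=0 t=0:
g1 = x OR v = 1 OR 0 = 1
g2 = w AND g1 = 0 AND 1 = 0
g3 = g2 XOR u = 0 XOR 1 = 1
g4 = g3 NOR y = 1 NOR 1 = 0
g5 = g4 AND z = 0 AND 1 = 0
g6 = g5 AND t = 0 AND 0 = 0
g7 = g6 NOR g2 = 0 NOR 0 = 1
g8 = g3 AND g7 = 1 AND 1 = 1
So g8 = 1 as required.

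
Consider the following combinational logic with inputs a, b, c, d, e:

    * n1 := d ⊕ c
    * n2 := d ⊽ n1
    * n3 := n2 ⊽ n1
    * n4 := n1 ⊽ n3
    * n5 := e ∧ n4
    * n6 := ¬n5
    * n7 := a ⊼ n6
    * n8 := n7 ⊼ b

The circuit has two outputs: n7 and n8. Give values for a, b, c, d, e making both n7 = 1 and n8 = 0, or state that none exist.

a=0, b=1, c=0, d=0, e=0

Check with a=0, b=1, c=0, d=0, e=0:
n1 = d ⊕ c = 0 ⊕ 0 = 0
n2 = d ⊽ n1 = 0 ⊽ 0 = 1
n3 = n2 ⊽ n1 = 1 ⊽ 0 = 0
n4 = n1 ⊽ n3 = 0 ⊽ 0 = 1
n5 = e ∧ n4 = 0 ∧ 1 = 0
n6 = ¬n5 = ¬0 = 1
n7 = a ⊼ n6 = 0 ⊼ 1 = 1
n8 = n7 ⊼ b = 1 ⊼ 1 = 0
So n7 = 1 and n8 = 0.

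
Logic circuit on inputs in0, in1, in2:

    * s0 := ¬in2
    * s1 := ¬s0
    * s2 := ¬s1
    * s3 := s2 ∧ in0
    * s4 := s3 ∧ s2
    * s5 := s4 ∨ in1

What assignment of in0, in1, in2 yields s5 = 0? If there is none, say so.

s5 = s4 ∨ in1 must be 0, so both s4 = 0 and in1 = 0.
s4 = s3 ∧ s2 must be 0, so at least one of s3, s2 is 0.
Check with in0=0 in1=0 in2=1:
s0 = ¬in2 = ¬1 = 0
s1 = ¬s0 = ¬0 = 1
s2 = ¬s1 = ¬1 = 0
s3 = s2 ∧ in0 = 0 ∧ 0 = 0
s4 = s3 ∧ s2 = 0 ∧ 0 = 0
s5 = s4 ∨ in1 = 0 ∨ 0 = 0
So s5 = 0 as required.

in0=0 in1=0 in2=1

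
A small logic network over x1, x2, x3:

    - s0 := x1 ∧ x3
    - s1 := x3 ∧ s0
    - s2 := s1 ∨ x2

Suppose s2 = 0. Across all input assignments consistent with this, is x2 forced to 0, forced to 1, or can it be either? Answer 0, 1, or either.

0

s2 = s1 ∨ x2 must be 0, so both s1 = 0 and x2 = 0.
s1 = x3 ∧ s0 must be 0, so at least one of x3, s0 is 0.
Every assignment with s2 = 0 has x2 = 0; there are 3 such assignment(s).
  x1=0, x2=0, x3=0
  x1=0, x2=0, x3=1
  x1=1, x2=0, x3=0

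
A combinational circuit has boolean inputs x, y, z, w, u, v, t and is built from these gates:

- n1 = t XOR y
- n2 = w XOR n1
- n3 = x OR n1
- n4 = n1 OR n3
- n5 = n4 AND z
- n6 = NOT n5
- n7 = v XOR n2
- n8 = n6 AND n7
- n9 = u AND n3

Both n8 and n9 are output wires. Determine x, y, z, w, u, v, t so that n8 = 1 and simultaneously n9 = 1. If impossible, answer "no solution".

x=1 y=0 z=0 w=0 u=1 v=1 t=0

Check with x=1 y=0 z=0 w=0 u=1 v=1 t=0:
n1 = t XOR y = 0 XOR 0 = 0
n2 = w XOR n1 = 0 XOR 0 = 0
n3 = x OR n1 = 1 OR 0 = 1
n4 = n1 OR n3 = 0 OR 1 = 1
n5 = n4 AND z = 1 AND 0 = 0
n6 = NOT n5 = NOT 0 = 1
n7 = v XOR n2 = 1 XOR 0 = 1
n8 = n6 AND n7 = 1 AND 1 = 1
n9 = u AND n3 = 1 AND 1 = 1
So n8 = 1 and n9 = 1.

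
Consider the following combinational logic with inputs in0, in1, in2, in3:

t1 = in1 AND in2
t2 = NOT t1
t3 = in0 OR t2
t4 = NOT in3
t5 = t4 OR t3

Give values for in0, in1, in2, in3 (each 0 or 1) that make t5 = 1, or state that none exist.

t5 = t4 OR t3 must be 1, so at least one of t4, t3 is 1.
Check with in0=0 in1=0 in2=0 in3=1:
t1 = in1 AND in2 = 0 AND 0 = 0
t2 = NOT t1 = NOT 0 = 1
t3 = in0 OR t2 = 0 OR 1 = 1
t4 = NOT in3 = NOT 1 = 0
t5 = t4 OR t3 = 0 OR 1 = 1
So t5 = 1 as required.

in0=0 in1=0 in2=0 in3=1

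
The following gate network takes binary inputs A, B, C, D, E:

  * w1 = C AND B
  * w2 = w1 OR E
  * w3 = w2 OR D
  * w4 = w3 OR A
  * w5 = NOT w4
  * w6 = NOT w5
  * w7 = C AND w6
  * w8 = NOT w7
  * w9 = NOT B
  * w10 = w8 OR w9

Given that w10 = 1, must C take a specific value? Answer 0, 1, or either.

either

Both values of C occur among assignments with w10 = 1:
  C=0: A=0, B=0, C=0, D=0, E=0
  C=1: A=0, B=0, C=1, D=0, E=0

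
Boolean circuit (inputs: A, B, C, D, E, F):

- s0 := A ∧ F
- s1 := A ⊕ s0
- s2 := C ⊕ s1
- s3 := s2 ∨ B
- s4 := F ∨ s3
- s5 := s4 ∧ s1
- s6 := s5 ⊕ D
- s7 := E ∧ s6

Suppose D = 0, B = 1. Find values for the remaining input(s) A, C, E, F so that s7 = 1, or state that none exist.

Check with D = 0, B = 1 and A=1, C=0, E=1, F=0:
s0 = A ∧ F = 1 ∧ 0 = 0
s1 = A ⊕ s0 = 1 ⊕ 0 = 1
s2 = C ⊕ s1 = 0 ⊕ 1 = 1
s3 = s2 ∨ B = 1 ∨ 1 = 1
s4 = F ∨ s3 = 0 ∨ 1 = 1
s5 = s4 ∧ s1 = 1 ∧ 1 = 1
s6 = s5 ⊕ D = 1 ⊕ 0 = 1
s7 = E ∧ s6 = 1 ∧ 1 = 1
So s7 = 1.

A=1 C=0 E=1 F=0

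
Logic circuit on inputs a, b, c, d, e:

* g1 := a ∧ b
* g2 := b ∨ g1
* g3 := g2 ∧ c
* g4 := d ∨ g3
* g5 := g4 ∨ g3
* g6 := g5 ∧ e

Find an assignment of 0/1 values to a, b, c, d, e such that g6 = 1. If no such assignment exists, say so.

Check with a=0, b=1, c=1, d=1, e=1:
g1 = a ∧ b = 0 ∧ 1 = 0
g2 = b ∨ g1 = 1 ∨ 0 = 1
g3 = g2 ∧ c = 1 ∧ 1 = 1
g4 = d ∨ g3 = 1 ∨ 1 = 1
g5 = g4 ∨ g3 = 1 ∨ 1 = 1
g6 = g5 ∧ e = 1 ∧ 1 = 1
So g6 = 1 as required.

a=0, b=1, c=1, d=1, e=1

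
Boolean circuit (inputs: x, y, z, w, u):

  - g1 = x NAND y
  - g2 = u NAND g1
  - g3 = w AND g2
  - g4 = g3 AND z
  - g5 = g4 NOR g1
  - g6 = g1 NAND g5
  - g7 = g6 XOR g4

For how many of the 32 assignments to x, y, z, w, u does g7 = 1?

27

g7 = g6 XOR g4 must be 1, so g6 and g4 differ.
Enumerating the 32 input combinations, 27 give g7 = 1 and 5 give g7 = 0.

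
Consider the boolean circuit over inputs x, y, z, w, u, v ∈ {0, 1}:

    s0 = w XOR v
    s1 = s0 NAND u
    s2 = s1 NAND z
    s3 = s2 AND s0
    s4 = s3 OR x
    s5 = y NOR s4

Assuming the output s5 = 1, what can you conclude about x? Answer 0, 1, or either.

0

s5 = y NOR s4 must be 1, so both y = 0 and s4 = 0.
s4 = s3 OR x must be 0, so both s3 = 0 and x = 0.
Every assignment with s5 = 1 has x = 0; there are 10 such assignment(s).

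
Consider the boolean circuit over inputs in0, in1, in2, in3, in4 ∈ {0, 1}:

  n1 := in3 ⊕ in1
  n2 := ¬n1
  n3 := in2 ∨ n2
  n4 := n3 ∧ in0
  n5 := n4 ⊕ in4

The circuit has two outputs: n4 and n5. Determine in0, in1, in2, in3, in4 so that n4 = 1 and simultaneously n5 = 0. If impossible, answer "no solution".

in0=1, in1=0, in2=0, in3=0, in4=1

Check with in0=1, in1=0, in2=0, in3=0, in4=1:
n1 = in3 ⊕ in1 = 0 ⊕ 0 = 0
n2 = ¬n1 = ¬0 = 1
n3 = in2 ∨ n2 = 0 ∨ 1 = 1
n4 = n3 ∧ in0 = 1 ∧ 1 = 1
n5 = n4 ⊕ in4 = 1 ⊕ 1 = 0
So n4 = 1 and n5 = 0.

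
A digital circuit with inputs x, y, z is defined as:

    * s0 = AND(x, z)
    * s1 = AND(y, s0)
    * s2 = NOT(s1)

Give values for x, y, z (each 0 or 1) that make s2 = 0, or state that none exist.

Check with x=1, y=1, z=1:
s0 = AND(x, z) = AND(1, 1) = 1
s1 = AND(y, s0) = AND(1, 1) = 1
s2 = NOT(s1) = NOT 1 = 0
So s2 = 0 as required.

x=1, y=1, z=1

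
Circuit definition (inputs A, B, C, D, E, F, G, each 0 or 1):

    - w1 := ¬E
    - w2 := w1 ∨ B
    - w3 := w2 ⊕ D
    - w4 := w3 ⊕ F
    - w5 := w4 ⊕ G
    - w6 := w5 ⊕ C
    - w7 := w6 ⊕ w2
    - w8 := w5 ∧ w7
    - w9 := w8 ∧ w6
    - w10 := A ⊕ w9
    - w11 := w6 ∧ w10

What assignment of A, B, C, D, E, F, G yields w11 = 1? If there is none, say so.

Check with A=1 B=1 C=0 D=1 E=1 F=0 G=1:
w1 = ¬E = ¬1 = 0
w2 = w1 ∨ B = 0 ∨ 1 = 1
w3 = w2 ⊕ D = 1 ⊕ 1 = 0
w4 = w3 ⊕ F = 0 ⊕ 0 = 0
w5 = w4 ⊕ G = 0 ⊕ 1 = 1
w6 = w5 ⊕ C = 1 ⊕ 0 = 1
w7 = w6 ⊕ w2 = 1 ⊕ 1 = 0
w8 = w5 ∧ w7 = 1 ∧ 0 = 0
w9 = w8 ∧ w6 = 0 ∧ 1 = 0
w10 = A ⊕ w9 = 1 ⊕ 0 = 1
w11 = w6 ∧ w10 = 1 ∧ 1 = 1
So w11 = 1 as required.

A=1 B=1 C=0 D=1 E=1 F=0 G=1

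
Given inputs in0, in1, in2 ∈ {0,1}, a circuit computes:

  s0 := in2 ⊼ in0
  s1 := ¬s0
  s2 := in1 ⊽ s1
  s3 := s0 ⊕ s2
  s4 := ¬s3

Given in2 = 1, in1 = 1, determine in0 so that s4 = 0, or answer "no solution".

in0=0

s4 = ¬s3 must be 0, so s3 = 1.
Check with in2 = 1, in1 = 1 and in0=0:
s0 = in2 ⊼ in0 = 1 ⊼ 0 = 1
s1 = ¬s0 = ¬1 = 0
s2 = in1 ⊽ s1 = 1 ⊽ 0 = 0
s3 = s0 ⊕ s2 = 1 ⊕ 0 = 1
s4 = ¬s3 = ¬1 = 0
So s4 = 0.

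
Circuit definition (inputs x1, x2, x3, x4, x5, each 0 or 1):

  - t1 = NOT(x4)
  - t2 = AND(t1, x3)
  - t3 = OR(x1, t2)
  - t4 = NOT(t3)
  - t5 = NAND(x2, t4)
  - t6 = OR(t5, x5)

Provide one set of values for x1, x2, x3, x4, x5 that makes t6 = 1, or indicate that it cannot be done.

x1=0 x2=1 x3=0 x4=1 x5=1

t6 = OR(t5, x5) must be 1, so at least one of t5, x5 is 1.
Check with x1=0 x2=1 x3=0 x4=1 x5=1:
t1 = NOT(x4) = NOT 1 = 0
t2 = AND(t1, x3) = AND(0, 0) = 0
t3 = OR(x1, t2) = OR(0, 0) = 0
t4 = NOT(t3) = NOT 0 = 1
t5 = NAND(x2, t4) = NAND(1, 1) = 0
t6 = OR(t5, x5) = OR(0, 1) = 1
So t6 = 1 as required.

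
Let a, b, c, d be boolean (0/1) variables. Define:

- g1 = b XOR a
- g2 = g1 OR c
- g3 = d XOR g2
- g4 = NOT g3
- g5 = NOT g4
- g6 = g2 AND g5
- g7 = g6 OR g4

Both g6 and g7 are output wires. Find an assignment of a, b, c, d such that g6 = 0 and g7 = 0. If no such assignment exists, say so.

Check with a=1, b=1, c=0, d=1:
g1 = b XOR a = 1 XOR 1 = 0
g2 = g1 OR c = 0 OR 0 = 0
g3 = d XOR g2 = 1 XOR 0 = 1
g4 = NOT g3 = NOT 1 = 0
g5 = NOT g4 = NOT 0 = 1
g6 = g2 AND g5 = 0 AND 1 = 0
g7 = g6 OR g4 = 0 OR 0 = 0
So g6 = 0 and g7 = 0.

a=1, b=1, c=0, d=1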